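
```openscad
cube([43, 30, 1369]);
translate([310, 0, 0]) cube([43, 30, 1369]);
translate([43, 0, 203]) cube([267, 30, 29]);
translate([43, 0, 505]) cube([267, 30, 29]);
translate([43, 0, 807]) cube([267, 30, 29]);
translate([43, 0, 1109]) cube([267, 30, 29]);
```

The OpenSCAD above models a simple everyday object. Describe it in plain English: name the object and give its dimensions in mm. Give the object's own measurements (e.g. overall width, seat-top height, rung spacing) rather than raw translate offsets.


A straight ladder. Two 43×30 mm vertical rails, 1369 mm tall, stand 353 mm apart (outside-to-outside) with their front faces coplanar on the −y side. 4 rungs, each 30 mm deep and 29 mm tall, span between the inner faces of the rails, front faces flush with the rails. The lowest rung's underside is at z = 203 mm and rungs are spaced 302 mm apart (underside to underside).


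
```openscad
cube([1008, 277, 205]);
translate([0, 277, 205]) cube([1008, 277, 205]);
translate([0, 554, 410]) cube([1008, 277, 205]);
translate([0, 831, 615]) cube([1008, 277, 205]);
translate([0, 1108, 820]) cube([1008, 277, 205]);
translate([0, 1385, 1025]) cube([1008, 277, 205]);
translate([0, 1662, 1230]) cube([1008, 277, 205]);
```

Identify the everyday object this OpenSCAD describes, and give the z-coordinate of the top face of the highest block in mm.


A staircase. The total rise is 1435 mm.

7 identical blocks, each offset up and back from the previous — a staircase. Each step is 205 mm tall and there are 7 of them, so the total rise is 7 × 205 = 1435 mm.


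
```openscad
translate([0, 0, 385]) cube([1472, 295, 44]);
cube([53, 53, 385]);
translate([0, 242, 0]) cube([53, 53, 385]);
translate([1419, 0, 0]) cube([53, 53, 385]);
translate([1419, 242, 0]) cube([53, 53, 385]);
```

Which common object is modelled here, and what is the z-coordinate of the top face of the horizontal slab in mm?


A bench. The seat-top height is 429 mm.

A long slab on four corner posts — a bench. The slab sits at z = 385 with thickness 44, so the top is 385 + 44 = 429 mm.


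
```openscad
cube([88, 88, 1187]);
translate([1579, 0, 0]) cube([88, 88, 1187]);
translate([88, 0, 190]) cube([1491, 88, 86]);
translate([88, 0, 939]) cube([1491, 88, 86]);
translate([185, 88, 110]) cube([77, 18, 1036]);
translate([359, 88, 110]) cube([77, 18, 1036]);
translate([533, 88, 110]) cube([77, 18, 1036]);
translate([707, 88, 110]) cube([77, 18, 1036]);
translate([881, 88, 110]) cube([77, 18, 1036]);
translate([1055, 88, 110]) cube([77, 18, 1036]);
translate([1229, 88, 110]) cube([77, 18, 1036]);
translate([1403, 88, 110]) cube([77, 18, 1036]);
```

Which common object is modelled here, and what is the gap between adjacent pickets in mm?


A fence section. The picket gap is 97 mm.

Two posts, two rails, 8 pickets — a fence section. Span 1491 mm holds 8 pickets of 77 mm with 9 equal gaps: ⌊(1491 − 8·77) / 9⌋ = 97 mm.


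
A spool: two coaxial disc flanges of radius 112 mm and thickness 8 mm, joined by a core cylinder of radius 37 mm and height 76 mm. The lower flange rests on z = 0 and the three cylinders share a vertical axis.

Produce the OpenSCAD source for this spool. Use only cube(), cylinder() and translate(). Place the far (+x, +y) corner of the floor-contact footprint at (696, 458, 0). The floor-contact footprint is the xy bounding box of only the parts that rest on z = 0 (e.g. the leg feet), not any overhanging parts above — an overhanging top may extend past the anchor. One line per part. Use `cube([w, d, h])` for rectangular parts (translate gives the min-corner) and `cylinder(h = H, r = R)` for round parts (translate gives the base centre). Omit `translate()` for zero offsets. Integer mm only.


translate([584, 346, 0]) cylinder(h = 8, r = 112);
translate([584, 346, 8]) cylinder(h = 76, r = 37);
translate([584, 346, 84]) cylinder(h = 8, r = 112);


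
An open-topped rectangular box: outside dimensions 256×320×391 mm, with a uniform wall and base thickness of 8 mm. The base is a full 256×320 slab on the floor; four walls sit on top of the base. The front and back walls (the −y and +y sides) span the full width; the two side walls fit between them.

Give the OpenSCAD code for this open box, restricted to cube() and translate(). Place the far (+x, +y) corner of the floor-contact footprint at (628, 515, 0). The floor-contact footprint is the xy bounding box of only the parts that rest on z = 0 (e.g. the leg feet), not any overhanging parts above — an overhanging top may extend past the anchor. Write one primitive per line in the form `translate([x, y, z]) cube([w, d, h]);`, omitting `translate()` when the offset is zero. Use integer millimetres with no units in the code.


translate([372, 195, 0]) cube([256, 320, 8]);
translate([372, 195, 8]) cube([256, 8, 383]);
translate([372, 507, 8]) cube([256, 8, 383]);
translate([372, 203, 8]) cube([8, 304, 383]);
translate([620, 203, 8]) cube([8, 304, 383]);


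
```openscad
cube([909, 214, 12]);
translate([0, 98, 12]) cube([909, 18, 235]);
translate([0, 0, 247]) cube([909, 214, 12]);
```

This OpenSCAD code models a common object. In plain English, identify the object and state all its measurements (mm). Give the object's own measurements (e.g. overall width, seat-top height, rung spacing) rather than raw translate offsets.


An I-beam lying along x, 909 mm long. Overall section height 259 mm. Two flanges 214 mm wide (y) and 12 mm thick, one on the floor and one at the top; a web 18 mm thick runs between them, centred on the flange width.


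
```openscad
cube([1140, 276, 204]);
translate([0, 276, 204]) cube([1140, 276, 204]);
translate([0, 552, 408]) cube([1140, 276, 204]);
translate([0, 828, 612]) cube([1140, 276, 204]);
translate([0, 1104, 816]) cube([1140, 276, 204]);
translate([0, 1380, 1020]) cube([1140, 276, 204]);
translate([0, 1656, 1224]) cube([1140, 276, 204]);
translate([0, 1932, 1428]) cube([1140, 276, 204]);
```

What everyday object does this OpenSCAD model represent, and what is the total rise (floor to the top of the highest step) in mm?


A staircase. The total rise is 1632 mm.

8 identical blocks, each offset up and back from the previous — a staircase. Each step is 204 mm tall and there are 8 of them, so the total rise is 8 × 204 = 1632 mm.


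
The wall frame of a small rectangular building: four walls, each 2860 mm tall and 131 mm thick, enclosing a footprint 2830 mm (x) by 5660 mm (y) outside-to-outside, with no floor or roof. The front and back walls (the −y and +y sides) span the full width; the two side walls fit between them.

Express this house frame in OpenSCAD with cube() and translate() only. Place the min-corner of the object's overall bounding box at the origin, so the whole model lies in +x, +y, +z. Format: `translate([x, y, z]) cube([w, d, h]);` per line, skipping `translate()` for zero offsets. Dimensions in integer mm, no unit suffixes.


cube([2830, 131, 2860]);
translate([0, 5529, 0]) cube([2830, 131, 2860]);
translate([0, 131, 0]) cube([131, 5398, 2860]);
translate([2699, 131, 0]) cube([131, 5398, 2860]);


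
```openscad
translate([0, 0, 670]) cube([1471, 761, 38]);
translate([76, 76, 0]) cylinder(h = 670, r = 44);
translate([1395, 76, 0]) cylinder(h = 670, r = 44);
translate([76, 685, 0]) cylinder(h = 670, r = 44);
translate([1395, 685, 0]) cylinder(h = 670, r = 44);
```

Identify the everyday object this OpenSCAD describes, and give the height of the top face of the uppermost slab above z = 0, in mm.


A table. The table height is 708 mm.

A 1471×761×38 slab sits at z = 670 on four Ø88 mm round legs — a table. The top surface is at 670 + 38 = 708 mm.


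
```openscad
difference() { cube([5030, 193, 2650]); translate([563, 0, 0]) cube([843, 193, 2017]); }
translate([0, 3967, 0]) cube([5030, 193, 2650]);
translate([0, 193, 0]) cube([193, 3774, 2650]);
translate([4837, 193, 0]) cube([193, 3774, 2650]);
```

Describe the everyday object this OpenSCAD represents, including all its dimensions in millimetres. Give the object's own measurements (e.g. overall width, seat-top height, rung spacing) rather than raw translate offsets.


A single room: four walls, each 2650 mm tall and 193 mm thick, enclosing an outside footprint 5030×4160 mm (x × y), no floor or roof. The front and back walls (−y and +y sides) run the full x-width; the side walls fit between their inner faces. A door opening 843 mm wide and 2017 mm tall is cut through the front wall from the floor up, its −x edge 563 mm from the wall's −x end.


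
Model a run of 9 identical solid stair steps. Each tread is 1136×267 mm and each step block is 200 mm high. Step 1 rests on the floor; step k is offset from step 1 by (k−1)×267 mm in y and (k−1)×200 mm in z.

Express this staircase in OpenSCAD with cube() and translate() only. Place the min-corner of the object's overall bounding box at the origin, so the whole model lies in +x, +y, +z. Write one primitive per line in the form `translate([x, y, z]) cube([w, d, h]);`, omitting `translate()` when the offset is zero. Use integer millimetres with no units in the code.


cube([1136, 267, 200]);
translate([0, 267, 200]) cube([1136, 267, 200]);
translate([0, 534, 400]) cube([1136, 267, 200]);
translate([0, 801, 600]) cube([1136, 267, 200]);
translate([0, 1068, 800]) cube([1136, 267, 200]);
translate([0, 1335, 1000]) cube([1136, 267, 200]);
translate([0, 1602, 1200]) cube([1136, 267, 200]);
translate([0, 1869, 1400]) cube([1136, 267, 200]);
translate([0, 2136, 1600]) cube([1136, 267, 200]);


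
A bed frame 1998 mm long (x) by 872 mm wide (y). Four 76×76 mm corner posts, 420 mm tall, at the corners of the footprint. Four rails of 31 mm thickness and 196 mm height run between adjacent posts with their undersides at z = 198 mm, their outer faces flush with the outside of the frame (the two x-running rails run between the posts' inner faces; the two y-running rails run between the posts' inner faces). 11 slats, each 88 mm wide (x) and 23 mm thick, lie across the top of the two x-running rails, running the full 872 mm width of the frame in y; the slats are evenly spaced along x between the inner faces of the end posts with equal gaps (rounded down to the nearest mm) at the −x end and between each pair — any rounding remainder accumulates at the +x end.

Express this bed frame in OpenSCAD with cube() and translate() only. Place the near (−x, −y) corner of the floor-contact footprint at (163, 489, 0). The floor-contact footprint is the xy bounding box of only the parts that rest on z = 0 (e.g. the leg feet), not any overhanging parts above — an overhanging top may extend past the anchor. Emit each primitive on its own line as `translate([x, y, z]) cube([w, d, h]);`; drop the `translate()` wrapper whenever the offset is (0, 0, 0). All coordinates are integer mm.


translate([163, 489, 0]) cube([76, 76, 420]);
translate([163, 1285, 0]) cube([76, 76, 420]);
translate([2085, 489, 0]) cube([76, 76, 420]);
translate([2085, 1285, 0]) cube([76, 76, 420]);
translate([239, 489, 198]) cube([1846, 31, 196]);
translate([239, 1330, 198]) cube([1846, 31, 196]);
translate([163, 565, 198]) cube([31, 720, 196]);
translate([2130, 565, 198]) cube([31, 720, 196]);
translate([312, 489, 394]) cube([88, 872, 23]);
translate([473, 489, 394]) cube([88, 872, 23]);
translate([634, 489, 394]) cube([88, 872, 23]);
translate([795, 489, 394]) cube([88, 872, 23]);
translate([956, 489, 394]) cube([88, 872, 23]);
translate([1117, 489, 394]) cube([88, 872, 23]);
translate([1278, 489, 394]) cube([88, 872, 23]);
translate([1439, 489, 394]) cube([88, 872, 23]);
translate([1600, 489, 394]) cube([88, 872, 23]);
translate([1761, 489, 394]) cube([88, 872, 23]);
translate([1922, 489, 394]) cube([88, 872, 23]);


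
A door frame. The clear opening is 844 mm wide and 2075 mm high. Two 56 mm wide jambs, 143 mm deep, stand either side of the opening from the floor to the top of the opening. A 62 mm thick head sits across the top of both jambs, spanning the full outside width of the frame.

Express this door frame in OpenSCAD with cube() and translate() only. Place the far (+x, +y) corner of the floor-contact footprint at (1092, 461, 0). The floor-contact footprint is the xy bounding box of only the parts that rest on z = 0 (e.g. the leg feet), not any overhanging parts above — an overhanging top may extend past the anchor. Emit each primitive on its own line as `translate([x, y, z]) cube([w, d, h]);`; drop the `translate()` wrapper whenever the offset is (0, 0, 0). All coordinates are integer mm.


translate([136, 318, 0]) cube([56, 143, 2075]);
translate([1036, 318, 0]) cube([56, 143, 2075]);
translate([136, 318, 2075]) cube([956, 143, 62]);


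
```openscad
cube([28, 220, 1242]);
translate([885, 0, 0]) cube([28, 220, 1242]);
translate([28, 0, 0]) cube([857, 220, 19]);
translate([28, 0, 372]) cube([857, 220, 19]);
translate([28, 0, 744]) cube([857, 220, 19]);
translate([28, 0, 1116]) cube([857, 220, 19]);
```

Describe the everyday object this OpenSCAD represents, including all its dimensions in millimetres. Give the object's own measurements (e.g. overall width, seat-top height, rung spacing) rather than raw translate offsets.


An open bookshelf. Two side panels, each 28 mm thick, 220 mm deep and 1242 mm tall, stand 913 mm apart (outside-to-outside). Between them sit 4 shelves, each 19 mm thick and 220 mm deep, spanning the full gap between the sides. The bottom shelf rests on the floor (its underside at z = 0) and the clear gap between one shelf's top and the next shelf's underside is 353 mm.


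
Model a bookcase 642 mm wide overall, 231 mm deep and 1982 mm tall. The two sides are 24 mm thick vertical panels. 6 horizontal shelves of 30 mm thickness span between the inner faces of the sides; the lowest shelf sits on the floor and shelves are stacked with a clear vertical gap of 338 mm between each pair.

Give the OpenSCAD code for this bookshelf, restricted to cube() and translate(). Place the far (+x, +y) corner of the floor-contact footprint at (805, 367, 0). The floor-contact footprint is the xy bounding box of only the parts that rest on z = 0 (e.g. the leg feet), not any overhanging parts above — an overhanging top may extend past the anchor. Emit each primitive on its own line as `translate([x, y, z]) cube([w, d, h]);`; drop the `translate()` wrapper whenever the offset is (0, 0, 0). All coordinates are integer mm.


translate([163, 136, 0]) cube([24, 231, 1982]);
translate([781, 136, 0]) cube([24, 231, 1982]);
translate([187, 136, 0]) cube([594, 231, 30]);
translate([187, 136, 368]) cube([594, 231, 30]);
translate([187, 136, 736]) cube([594, 231, 30]);
translate([187, 136, 1104]) cube([594, 231, 30]);
translate([187, 136, 1472]) cube([594, 231, 30]);
translate([187, 136, 1840]) cube([594, 231, 30]);


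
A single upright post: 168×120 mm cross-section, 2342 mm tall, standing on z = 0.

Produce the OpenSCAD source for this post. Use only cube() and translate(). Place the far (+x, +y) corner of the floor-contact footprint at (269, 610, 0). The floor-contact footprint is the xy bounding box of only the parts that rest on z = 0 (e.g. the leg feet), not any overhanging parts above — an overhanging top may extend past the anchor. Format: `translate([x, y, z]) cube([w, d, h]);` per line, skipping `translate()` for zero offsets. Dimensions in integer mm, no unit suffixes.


translate([101, 490, 0]) cube([168, 120, 2342]);


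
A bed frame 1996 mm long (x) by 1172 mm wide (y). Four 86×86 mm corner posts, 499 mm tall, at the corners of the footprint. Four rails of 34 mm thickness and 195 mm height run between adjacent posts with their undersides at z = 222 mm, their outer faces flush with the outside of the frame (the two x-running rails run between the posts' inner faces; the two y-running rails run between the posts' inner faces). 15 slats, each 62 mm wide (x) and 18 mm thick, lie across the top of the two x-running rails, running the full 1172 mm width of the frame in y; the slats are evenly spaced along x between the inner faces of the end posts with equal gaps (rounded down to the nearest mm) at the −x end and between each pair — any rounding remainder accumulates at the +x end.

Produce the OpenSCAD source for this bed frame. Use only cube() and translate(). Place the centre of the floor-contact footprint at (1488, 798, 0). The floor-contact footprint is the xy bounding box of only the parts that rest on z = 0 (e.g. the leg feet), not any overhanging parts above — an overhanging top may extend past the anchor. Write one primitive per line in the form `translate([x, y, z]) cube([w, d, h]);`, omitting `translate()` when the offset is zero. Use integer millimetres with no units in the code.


translate([490, 212, 0]) cube([86, 86, 499]);
translate([490, 1298, 0]) cube([86, 86, 499]);
translate([2400, 212, 0]) cube([86, 86, 499]);
translate([2400, 1298, 0]) cube([86, 86, 499]);
translate([576, 212, 222]) cube([1824, 34, 195]);
translate([576, 1350, 222]) cube([1824, 34, 195]);
translate([490, 298, 222]) cube([34, 1000, 195]);
translate([2452, 298, 222]) cube([34, 1000, 195]);
translate([631, 212, 417]) cube([62, 1172, 18]);
translate([748, 212, 417]) cube([62, 1172, 18]);
translate([865, 212, 417]) cube([62, 1172, 18]);
translate([982, 212, 417]) cube([62, 1172, 18]);
translate([1099, 212, 417]) cube([62, 1172, 18]);
translate([1216, 212, 417]) cube([62, 1172, 18]);
translate([1333, 212, 417]) cube([62, 1172, 18]);
translate([1450, 212, 417]) cube([62, 1172, 18]);
translate([1567, 212, 417]) cube([62, 1172, 18]);
translate([1684, 212, 417]) cube([62, 1172, 18]);
translate([1801, 212, 417]) cube([62, 1172, 18]);
translate([1918, 212, 417]) cube([62, 1172, 18]);
translate([2035, 212, 417]) cube([62, 1172, 18]);
translate([2152, 212, 417]) cube([62, 1172, 18]);
translate([2269, 212, 417]) cube([62, 1172, 18]);


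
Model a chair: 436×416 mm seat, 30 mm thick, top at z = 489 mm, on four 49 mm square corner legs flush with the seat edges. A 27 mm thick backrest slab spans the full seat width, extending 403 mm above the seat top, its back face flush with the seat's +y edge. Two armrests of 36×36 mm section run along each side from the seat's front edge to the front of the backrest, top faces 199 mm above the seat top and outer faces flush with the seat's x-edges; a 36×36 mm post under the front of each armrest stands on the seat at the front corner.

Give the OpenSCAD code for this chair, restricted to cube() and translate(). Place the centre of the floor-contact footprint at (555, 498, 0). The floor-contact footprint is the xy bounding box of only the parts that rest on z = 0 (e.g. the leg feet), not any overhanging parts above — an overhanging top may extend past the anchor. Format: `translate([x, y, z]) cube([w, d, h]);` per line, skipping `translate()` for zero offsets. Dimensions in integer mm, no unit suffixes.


translate([337, 290, 459]) cube([436, 416, 30]);
translate([337, 290, 0]) cube([49, 49, 459]);
translate([724, 290, 0]) cube([49, 49, 459]);
translate([337, 657, 0]) cube([49, 49, 459]);
translate([724, 657, 0]) cube([49, 49, 459]);
translate([337, 679, 489]) cube([436, 27, 403]);
translate([337, 290, 652]) cube([36, 389, 36]);
translate([737, 290, 652]) cube([36, 389, 36]);
translate([337, 290, 489]) cube([36, 36, 163]);
translate([737, 290, 489]) cube([36, 36, 163]);


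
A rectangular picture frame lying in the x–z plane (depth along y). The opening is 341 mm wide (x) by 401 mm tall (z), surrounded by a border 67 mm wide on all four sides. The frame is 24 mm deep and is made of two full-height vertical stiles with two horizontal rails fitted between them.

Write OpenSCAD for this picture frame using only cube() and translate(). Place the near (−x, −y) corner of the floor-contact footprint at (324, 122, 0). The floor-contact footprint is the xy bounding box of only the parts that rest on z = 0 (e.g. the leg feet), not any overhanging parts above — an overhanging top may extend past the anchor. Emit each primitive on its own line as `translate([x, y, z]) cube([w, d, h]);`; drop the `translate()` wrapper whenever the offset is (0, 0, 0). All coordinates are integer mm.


translate([324, 122, 0]) cube([67, 24, 535]);
translate([732, 122, 0]) cube([67, 24, 535]);
translate([391, 122, 0]) cube([341, 24, 67]);
translate([391, 122, 468]) cube([341, 24, 67]);


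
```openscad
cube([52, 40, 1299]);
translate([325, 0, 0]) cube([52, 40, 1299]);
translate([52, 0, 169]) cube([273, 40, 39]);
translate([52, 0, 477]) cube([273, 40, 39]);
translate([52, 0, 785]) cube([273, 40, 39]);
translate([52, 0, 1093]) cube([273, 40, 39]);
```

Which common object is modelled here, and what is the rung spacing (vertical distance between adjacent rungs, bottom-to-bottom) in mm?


A ladder. The rung spacing is 308 mm.

Two tall 52×40 posts with 4 short bars between them — a ladder. Adjacent rungs sit at z = 169 and z = 477, so the spacing is 477 − 169 = 308 mm.


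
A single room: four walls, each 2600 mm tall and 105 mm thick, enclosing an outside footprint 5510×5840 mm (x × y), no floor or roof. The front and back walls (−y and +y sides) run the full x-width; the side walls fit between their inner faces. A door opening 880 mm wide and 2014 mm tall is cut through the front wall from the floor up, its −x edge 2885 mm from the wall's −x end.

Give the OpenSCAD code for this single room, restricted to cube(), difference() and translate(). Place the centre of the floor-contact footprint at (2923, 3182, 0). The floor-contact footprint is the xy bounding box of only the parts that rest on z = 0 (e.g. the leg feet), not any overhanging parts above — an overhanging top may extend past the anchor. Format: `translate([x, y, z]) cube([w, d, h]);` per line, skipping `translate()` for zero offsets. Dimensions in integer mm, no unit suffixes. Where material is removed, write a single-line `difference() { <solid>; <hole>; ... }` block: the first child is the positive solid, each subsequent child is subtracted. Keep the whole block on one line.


difference() { translate([168, 262, 0]) cube([5510, 105, 2600]); translate([3053, 262, 0]) cube([880, 105, 2014]); }
translate([168, 5997, 0]) cube([5510, 105, 2600]);
translate([168, 367, 0]) cube([105, 5630, 2600]);
translate([5573, 367, 0]) cube([105, 5630, 2600]);


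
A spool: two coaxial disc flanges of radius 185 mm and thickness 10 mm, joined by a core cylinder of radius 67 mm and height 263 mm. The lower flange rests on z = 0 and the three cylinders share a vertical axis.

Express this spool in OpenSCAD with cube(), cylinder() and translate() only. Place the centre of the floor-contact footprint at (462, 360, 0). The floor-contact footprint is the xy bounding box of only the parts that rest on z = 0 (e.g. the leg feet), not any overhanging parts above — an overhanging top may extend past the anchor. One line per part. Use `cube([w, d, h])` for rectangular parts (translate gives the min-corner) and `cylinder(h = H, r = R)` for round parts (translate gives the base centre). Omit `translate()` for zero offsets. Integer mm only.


translate([462, 360, 0]) cylinder(h = 10, r = 185);
translate([462, 360, 10]) cylinder(h = 263, r = 67);
translate([462, 360, 273]) cylinder(h = 10, r = 185);


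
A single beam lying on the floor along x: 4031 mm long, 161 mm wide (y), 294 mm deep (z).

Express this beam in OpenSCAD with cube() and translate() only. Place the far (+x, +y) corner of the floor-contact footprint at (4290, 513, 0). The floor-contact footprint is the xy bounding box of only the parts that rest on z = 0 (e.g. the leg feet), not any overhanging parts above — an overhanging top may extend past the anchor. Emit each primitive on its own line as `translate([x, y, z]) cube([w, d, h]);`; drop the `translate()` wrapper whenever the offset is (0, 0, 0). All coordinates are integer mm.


translate([259, 352, 0]) cube([4031, 161, 294]);


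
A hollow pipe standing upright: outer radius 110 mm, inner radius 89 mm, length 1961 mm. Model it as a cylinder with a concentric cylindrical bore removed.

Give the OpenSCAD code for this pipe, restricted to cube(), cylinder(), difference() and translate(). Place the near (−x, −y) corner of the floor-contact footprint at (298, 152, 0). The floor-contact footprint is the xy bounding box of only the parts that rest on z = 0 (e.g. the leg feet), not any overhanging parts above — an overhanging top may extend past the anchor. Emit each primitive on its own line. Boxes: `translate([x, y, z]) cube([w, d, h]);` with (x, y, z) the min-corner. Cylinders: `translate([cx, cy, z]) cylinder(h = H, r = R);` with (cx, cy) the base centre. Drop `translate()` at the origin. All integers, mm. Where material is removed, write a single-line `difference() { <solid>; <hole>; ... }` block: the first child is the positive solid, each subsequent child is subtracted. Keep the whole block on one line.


difference() { translate([408, 262, 0]) cylinder(h = 1961, r = 110); translate([408, 262, 0]) cylinder(h = 1961, r = 89); }


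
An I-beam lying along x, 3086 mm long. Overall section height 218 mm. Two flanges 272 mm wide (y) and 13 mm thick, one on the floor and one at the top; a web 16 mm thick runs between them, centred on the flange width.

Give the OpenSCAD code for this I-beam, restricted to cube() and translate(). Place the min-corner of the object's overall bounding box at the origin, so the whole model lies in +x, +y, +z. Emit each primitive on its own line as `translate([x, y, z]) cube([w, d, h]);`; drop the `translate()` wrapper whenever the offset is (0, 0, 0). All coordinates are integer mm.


cube([3086, 272, 13]);
translate([0, 128, 13]) cube([3086, 16, 192]);
translate([0, 0, 205]) cube([3086, 272, 13]);


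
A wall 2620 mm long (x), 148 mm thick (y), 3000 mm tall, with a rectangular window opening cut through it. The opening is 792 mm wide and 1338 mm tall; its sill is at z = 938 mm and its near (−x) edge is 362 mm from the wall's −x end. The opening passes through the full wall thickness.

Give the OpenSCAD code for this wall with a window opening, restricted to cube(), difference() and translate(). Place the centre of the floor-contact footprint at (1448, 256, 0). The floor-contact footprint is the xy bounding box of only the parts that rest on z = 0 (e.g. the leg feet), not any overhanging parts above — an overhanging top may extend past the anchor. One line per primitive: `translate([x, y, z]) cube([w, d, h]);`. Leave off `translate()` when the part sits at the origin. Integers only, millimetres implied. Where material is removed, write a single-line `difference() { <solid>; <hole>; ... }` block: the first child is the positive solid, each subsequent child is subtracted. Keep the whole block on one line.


difference() { translate([138, 182, 0]) cube([2620, 148, 3000]); translate([500, 182, 938]) cube([792, 148, 1338]); }


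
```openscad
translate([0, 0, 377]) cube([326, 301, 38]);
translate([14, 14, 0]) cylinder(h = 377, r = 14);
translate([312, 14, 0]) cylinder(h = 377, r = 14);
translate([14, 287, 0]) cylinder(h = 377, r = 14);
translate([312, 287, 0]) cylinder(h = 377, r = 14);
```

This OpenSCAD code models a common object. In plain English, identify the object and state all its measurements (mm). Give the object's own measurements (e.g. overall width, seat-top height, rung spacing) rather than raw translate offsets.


A simple wooden stool: a rectangular seat 326 mm (x) by 301 mm (y), 38 mm thick, top face at z = 415 mm, on four round legs, each 28 mm in diameter. The legs rest on z = 0, each leg's axis is inset half a diameter from the nearest pair of seat edges (so the leg's bounding box is flush with the corner).


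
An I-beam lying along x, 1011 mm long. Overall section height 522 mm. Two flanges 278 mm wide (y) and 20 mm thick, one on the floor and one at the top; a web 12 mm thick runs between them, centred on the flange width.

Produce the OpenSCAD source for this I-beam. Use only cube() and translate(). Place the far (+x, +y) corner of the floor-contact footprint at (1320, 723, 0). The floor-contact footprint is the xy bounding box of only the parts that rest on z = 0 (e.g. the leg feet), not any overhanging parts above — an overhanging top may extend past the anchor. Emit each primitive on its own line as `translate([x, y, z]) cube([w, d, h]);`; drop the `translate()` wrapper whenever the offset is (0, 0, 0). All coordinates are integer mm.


translate([309, 445, 0]) cube([1011, 278, 20]);
translate([309, 578, 20]) cube([1011, 12, 482]);
translate([309, 445, 502]) cube([1011, 278, 20]);


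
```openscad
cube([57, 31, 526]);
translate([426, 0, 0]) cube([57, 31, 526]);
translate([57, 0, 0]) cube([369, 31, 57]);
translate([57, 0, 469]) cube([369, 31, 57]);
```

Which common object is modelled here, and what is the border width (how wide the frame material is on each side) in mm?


A picture frame. The border width is 57 mm.

Four thin pieces enclosing a rectangular opening — a picture frame. The two full-height stiles are 526 mm tall; the top rail sits at z = 469 and is 57 mm tall, so the border above the opening is 526 − 469 = 57 mm, matching the stile x-width.


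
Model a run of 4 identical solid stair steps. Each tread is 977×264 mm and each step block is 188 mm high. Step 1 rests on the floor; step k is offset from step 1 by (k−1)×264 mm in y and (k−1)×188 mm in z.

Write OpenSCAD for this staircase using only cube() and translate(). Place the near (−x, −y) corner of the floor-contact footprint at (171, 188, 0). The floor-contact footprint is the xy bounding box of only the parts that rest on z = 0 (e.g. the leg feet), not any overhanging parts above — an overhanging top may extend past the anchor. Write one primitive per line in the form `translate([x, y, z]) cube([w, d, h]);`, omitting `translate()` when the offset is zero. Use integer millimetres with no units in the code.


translate([171, 188, 0]) cube([977, 264, 188]);
translate([171, 452, 188]) cube([977, 264, 188]);
translate([171, 716, 376]) cube([977, 264, 188]);
translate([171, 980, 564]) cube([977, 264, 188]);


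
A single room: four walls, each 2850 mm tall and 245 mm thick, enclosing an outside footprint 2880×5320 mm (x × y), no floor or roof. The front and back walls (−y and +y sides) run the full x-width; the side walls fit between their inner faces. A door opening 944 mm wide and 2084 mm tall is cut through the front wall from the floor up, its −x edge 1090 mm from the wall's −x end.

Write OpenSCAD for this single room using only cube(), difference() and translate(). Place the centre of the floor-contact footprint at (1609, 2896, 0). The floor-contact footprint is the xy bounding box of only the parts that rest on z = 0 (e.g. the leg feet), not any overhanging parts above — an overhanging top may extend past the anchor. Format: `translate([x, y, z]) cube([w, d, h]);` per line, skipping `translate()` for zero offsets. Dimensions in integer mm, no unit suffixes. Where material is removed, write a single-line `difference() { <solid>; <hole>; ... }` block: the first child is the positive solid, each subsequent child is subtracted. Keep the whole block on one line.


difference() { translate([169, 236, 0]) cube([2880, 245, 2850]); translate([1259, 236, 0]) cube([944, 245, 2084]); }
translate([169, 5311, 0]) cube([2880, 245, 2850]);
translate([169, 481, 0]) cube([245, 4830, 2850]);
translate([2804, 481, 0]) cube([245, 4830, 2850]);


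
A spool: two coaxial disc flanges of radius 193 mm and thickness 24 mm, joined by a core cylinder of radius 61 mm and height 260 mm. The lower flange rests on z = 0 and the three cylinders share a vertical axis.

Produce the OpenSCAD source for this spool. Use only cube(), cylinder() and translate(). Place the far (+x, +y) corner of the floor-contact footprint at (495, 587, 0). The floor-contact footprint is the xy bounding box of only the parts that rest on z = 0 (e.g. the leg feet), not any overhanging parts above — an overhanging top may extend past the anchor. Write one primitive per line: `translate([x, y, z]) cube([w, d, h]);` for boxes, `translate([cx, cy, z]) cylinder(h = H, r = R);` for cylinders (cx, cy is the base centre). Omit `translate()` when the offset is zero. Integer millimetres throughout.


translate([302, 394, 0]) cylinder(h = 24, r = 193);
translate([302, 394, 24]) cylinder(h = 260, r = 61);
translate([302, 394, 284]) cylinder(h = 24, r = 193);


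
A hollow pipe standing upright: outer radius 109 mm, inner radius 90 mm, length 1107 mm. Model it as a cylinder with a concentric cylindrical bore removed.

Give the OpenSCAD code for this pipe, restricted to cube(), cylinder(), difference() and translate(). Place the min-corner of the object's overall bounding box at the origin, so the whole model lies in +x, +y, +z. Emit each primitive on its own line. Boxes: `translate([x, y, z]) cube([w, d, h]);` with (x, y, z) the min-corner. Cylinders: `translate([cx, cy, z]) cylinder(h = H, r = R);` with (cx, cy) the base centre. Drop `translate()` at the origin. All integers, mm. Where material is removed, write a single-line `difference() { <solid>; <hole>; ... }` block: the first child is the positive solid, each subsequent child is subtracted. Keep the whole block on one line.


difference() { translate([109, 109, 0]) cylinder(h = 1107, r = 109); translate([109, 109, 0]) cylinder(h = 1107, r = 90); }


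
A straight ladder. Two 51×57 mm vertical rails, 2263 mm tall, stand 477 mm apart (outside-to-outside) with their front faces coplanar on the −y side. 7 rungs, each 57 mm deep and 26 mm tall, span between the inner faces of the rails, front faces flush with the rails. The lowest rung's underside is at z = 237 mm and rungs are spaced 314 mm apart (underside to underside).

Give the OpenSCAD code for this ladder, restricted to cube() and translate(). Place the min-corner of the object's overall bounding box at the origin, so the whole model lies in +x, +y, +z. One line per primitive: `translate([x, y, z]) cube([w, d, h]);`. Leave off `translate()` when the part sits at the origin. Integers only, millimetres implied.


cube([51, 57, 2263]);
translate([426, 0, 0]) cube([51, 57, 2263]);
translate([51, 0, 237]) cube([375, 57, 26]);
translate([51, 0, 551]) cube([375, 57, 26]);
translate([51, 0, 865]) cube([375, 57, 26]);
translate([51, 0, 1179]) cube([375, 57, 26]);
translate([51, 0, 1493]) cube([375, 57, 26]);
translate([51, 0, 1807]) cube([375, 57, 26]);
translate([51, 0, 2121]) cube([375, 57, 26]);


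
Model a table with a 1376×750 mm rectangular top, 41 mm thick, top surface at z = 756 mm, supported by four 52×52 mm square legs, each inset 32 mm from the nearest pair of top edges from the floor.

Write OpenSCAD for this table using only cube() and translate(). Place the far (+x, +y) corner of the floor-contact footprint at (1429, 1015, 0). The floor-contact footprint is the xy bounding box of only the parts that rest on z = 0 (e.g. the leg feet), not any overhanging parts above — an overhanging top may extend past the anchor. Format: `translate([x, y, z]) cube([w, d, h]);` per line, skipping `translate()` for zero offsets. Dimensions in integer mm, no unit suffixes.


translate([85, 297, 715]) cube([1376, 750, 41]);
translate([117, 329, 0]) cube([52, 52, 715]);
translate([1377, 329, 0]) cube([52, 52, 715]);
translate([117, 963, 0]) cube([52, 52, 715]);
translate([1377, 963, 0]) cube([52, 52, 715]);


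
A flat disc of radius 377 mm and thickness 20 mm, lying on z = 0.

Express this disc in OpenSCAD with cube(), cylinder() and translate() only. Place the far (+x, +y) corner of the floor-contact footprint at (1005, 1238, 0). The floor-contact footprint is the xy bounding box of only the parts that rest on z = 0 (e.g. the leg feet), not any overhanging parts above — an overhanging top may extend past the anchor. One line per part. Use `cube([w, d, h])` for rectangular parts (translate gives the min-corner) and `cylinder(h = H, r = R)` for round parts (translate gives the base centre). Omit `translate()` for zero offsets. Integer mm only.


translate([628, 861, 0]) cylinder(h = 20, r = 377);


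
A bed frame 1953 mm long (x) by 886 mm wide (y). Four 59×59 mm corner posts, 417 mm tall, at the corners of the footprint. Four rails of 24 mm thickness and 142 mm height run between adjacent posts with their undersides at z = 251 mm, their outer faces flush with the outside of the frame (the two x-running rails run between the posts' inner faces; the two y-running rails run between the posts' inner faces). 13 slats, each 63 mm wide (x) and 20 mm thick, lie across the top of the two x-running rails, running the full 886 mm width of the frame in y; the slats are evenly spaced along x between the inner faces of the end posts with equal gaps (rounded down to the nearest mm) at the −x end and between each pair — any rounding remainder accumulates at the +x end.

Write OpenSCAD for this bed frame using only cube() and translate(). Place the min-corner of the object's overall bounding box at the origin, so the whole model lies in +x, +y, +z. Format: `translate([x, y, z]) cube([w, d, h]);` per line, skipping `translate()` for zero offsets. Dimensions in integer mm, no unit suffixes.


cube([59, 59, 417]);
translate([0, 827, 0]) cube([59, 59, 417]);
translate([1894, 0, 0]) cube([59, 59, 417]);
translate([1894, 827, 0]) cube([59, 59, 417]);
translate([59, 0, 251]) cube([1835, 24, 142]);
translate([59, 862, 251]) cube([1835, 24, 142]);
translate([0, 59, 251]) cube([24, 768, 142]);
translate([1929, 59, 251]) cube([24, 768, 142]);
translate([131, 0, 393]) cube([63, 886, 20]);
translate([266, 0, 393]) cube([63, 886, 20]);
translate([401, 0, 393]) cube([63, 886, 20]);
translate([536, 0, 393]) cube([63, 886, 20]);
translate([671, 0, 393]) cube([63, 886, 20]);
translate([806, 0, 393]) cube([63, 886, 20]);
translate([941, 0, 393]) cube([63, 886, 20]);
translate([1076, 0, 393]) cube([63, 886, 20]);
translate([1211, 0, 393]) cube([63, 886, 20]);
translate([1346, 0, 393]) cube([63, 886, 20]);
translate([1481, 0, 393]) cube([63, 886, 20]);
translate([1616, 0, 393]) cube([63, 886, 20]);
translate([1751, 0, 393]) cube([63, 886, 20]);


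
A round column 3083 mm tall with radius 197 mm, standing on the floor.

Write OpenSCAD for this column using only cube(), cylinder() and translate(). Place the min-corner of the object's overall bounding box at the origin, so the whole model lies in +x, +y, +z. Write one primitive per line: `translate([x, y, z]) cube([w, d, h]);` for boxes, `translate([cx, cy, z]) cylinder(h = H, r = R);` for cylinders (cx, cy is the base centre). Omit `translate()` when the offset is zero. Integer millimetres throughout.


translate([197, 197, 0]) cylinder(h = 3083, r = 197);


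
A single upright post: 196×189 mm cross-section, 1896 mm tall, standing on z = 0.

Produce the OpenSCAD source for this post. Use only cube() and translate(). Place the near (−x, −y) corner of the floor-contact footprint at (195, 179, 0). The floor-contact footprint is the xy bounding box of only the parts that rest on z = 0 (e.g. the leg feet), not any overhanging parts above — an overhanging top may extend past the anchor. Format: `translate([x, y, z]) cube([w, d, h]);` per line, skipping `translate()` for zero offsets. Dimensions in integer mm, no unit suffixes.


translate([195, 179, 0]) cube([196, 189, 1896]);


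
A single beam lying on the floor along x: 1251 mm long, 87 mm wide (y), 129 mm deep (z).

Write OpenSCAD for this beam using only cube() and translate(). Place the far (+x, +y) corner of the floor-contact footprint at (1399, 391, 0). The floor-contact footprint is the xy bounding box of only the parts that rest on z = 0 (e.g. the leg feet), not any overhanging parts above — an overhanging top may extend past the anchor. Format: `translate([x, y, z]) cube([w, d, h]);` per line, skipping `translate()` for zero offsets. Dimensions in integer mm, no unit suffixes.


translate([148, 304, 0]) cube([1251, 87, 129]);


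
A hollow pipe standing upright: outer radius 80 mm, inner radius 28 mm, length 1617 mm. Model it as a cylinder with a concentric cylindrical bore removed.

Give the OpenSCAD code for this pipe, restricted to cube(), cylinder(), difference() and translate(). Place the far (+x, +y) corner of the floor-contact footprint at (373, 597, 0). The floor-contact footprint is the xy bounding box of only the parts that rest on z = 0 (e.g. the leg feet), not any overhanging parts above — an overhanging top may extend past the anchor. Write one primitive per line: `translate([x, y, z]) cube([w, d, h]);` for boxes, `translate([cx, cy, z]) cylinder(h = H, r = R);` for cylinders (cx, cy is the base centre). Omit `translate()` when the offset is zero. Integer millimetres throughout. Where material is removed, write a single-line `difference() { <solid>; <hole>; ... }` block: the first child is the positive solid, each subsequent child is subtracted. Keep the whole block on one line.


difference() { translate([293, 517, 0]) cylinder(h = 1617, r = 80); translate([293, 517, 0]) cylinder(h = 1617, r = 28); }
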